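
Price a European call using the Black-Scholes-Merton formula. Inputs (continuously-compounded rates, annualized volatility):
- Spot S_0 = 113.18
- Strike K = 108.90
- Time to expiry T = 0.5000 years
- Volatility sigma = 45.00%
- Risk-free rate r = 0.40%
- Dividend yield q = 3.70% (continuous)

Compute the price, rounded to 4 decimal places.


d1 = (ln(S/K) + (r - q + 0.5*sigma^2) * T) / (sigma * sqrt(T)) = 0.22839374
d2 = d1 - sigma * sqrt(T) = -0.08980432
exp(-rT) = 0.99800200; exp(-qT) = 0.98167007
C = S_0 * exp(-qT) * N(d1) - K * exp(-rT) * N(d2)
N(d1) = 0.59032992; N(d2) = 0.46422136
C = 113.1800 * 0.98167007 * 0.59032992 - 108.9000 * 0.99800200 * 0.46422136 = 15.1362

Answer: Price = 15.1362


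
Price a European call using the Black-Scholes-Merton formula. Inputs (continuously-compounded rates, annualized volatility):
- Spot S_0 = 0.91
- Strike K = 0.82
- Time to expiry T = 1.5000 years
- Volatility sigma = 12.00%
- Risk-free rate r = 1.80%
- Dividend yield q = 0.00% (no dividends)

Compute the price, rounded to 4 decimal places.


Answer: Price = 0.1246

Derivation:
d1 = (ln(S/K) + (r - q + 0.5*sigma^2) * T) / (sigma * sqrt(T)) = 0.96578114
d2 = d1 - sigma * sqrt(T) = 0.81881175
exp(-rT) = 0.97336124; exp(-qT) = 1.00000000
C = S_0 * exp(-qT) * N(d1) - K * exp(-rT) * N(d2)
N(d1) = 0.83292315; N(d2) = 0.79355309
C = 0.9100 * 1.00000000 * 0.83292315 - 0.8200 * 0.97336124 * 0.79355309 = 0.1246


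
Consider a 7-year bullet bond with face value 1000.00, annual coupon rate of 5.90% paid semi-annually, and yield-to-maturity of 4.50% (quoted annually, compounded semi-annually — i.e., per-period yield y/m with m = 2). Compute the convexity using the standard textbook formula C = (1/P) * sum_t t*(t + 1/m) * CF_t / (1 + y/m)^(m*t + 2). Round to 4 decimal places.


Coupon per period c = face * coupon_rate / m = 29.500000
Periods per year m = 2; per-period yield y/m = 0.022500
Number of cashflows N = 14
Cashflows (t years, CF_t, discount factor 1/(1+y/m)^(m*t), PV):
  t = 0.5000: CF_t = 29.500000, DF = 0.977995, PV = 28.850856
  t = 1.0000: CF_t = 29.500000, DF = 0.956474, PV = 28.215996
  t = 1.5000: CF_t = 29.500000, DF = 0.935427, PV = 27.595106
  t = 2.0000: CF_t = 29.500000, DF = 0.914843, PV = 26.987879
  t = 2.5000: CF_t = 29.500000, DF = 0.894712, PV = 26.394013
  t = 3.0000: CF_t = 29.500000, DF = 0.875024, PV = 25.813216
  t = 3.5000: CF_t = 29.500000, DF = 0.855769, PV = 25.245199
  t = 4.0000: CF_t = 29.500000, DF = 0.836938, PV = 24.689681
  t = 4.5000: CF_t = 29.500000, DF = 0.818522, PV = 24.146387
  t = 5.0000: CF_t = 29.500000, DF = 0.800510, PV = 23.615049
  t = 5.5000: CF_t = 29.500000, DF = 0.782895, PV = 23.095402
  t = 6.0000: CF_t = 29.500000, DF = 0.765667, PV = 22.587191
  t = 6.5000: CF_t = 29.500000, DF = 0.748819, PV = 22.090162
  t = 7.0000: CF_t = 1029.500000, DF = 0.732341, PV = 753.945438
Price P = sum_t PV_t = 1083.271575
Convexity numerator sum_t t*(t + 1/m) * CF_t / (1+y/m)^(m*t + 2):
  t = 0.5000: term = 13.797553
  t = 1.0000: term = 40.481818
  t = 1.5000: term = 79.182040
  t = 2.0000: term = 129.066080
  t = 2.5000: term = 189.338993
  t = 3.0000: term = 259.241653
  t = 3.5000: term = 338.049425
  t = 4.0000: term = 425.070880
  t = 4.5000: term = 519.646553
  t = 5.0000: term = 621.147740
  t = 5.5000: term = 728.975343
  t = 6.0000: term = 842.558743
  t = 6.5000: term = 961.354719
  t = 7.0000: term = 37859.300670
Convexity = (1/P) * sum = 43007.212210 / 1083.271575 = 39.701228

Answer: Convexity = 39.7012


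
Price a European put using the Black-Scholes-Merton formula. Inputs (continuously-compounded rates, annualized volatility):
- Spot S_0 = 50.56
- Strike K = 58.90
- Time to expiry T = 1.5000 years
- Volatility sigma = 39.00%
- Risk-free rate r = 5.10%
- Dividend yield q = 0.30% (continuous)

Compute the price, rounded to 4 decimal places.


d1 = (ln(S/K) + (r - q + 0.5*sigma^2) * T) / (sigma * sqrt(T)) = 0.06991442
d2 = d1 - sigma * sqrt(T) = -0.40773608
exp(-rT) = 0.92635291; exp(-qT) = 0.99551011
P = K * exp(-rT) * N(-d2) - S_0 * exp(-qT) * N(-d1)
N(-d1) = 0.47213089; N(-d2) = 0.65826628
P = 58.9000 * 0.92635291 * 0.65826628 - 50.5600 * 0.99551011 * 0.47213089 = 12.1527

Answer: Price = 12.1527


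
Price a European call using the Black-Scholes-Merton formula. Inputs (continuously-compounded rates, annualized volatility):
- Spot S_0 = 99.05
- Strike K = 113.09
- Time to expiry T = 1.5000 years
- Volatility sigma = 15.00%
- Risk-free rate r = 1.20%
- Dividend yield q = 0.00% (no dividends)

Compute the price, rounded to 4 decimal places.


d1 = (ln(S/K) + (r - q + 0.5*sigma^2) * T) / (sigma * sqrt(T)) = -0.53172537
d2 = d1 - sigma * sqrt(T) = -0.71543710
exp(-rT) = 0.98216103; exp(-qT) = 1.00000000
C = S_0 * exp(-qT) * N(d1) - K * exp(-rT) * N(d2)
N(d1) = 0.29745811; N(d2) = 0.23716950
C = 99.0500 * 1.00000000 * 0.29745811 - 113.0900 * 0.98216103 * 0.23716950 = 3.1202

Answer: Price = 3.1202


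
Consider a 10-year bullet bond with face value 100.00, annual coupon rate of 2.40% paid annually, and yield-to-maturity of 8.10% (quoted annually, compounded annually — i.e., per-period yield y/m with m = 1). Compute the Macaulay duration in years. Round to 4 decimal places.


Answer: Macaulay duration = 8.6703 years

Derivation:
Coupon per period c = face * coupon_rate / m = 2.400000
Periods per year m = 1; per-period yield y/m = 0.081000
Number of cashflows N = 10
Cashflows (t years, CF_t, discount factor 1/(1+y/m)^(m*t), PV):
  t = 1.0000: CF_t = 2.400000, DF = 0.925069, PV = 2.220167
  t = 2.0000: CF_t = 2.400000, DF = 0.855753, PV = 2.053808
  t = 3.0000: CF_t = 2.400000, DF = 0.791631, PV = 1.899915
  t = 4.0000: CF_t = 2.400000, DF = 0.732314, PV = 1.757553
  t = 5.0000: CF_t = 2.400000, DF = 0.677441, PV = 1.625859
  t = 6.0000: CF_t = 2.400000, DF = 0.626680, PV = 1.504032
  t = 7.0000: CF_t = 2.400000, DF = 0.579722, PV = 1.391334
  t = 8.0000: CF_t = 2.400000, DF = 0.536284, PV = 1.287080
  t = 9.0000: CF_t = 2.400000, DF = 0.496099, PV = 1.190639
  t = 10.0000: CF_t = 102.400000, DF = 0.458926, PV = 46.994065
Price P = sum_t PV_t = 61.924452
Macaulay numerator sum_t t * PV_t:
  t * PV_t at t = 1.0000: 2.220167
  t * PV_t at t = 2.0000: 4.107616
  t * PV_t at t = 3.0000: 5.699745
  t * PV_t at t = 4.0000: 7.030213
  t * PV_t at t = 5.0000: 8.129293
  t * PV_t at t = 6.0000: 9.024192
  t * PV_t at t = 7.0000: 9.739338
  t * PV_t at t = 8.0000: 10.296644
  t * PV_t at t = 9.0000: 10.715748
  t * PV_t at t = 10.0000: 469.940654
Macaulay duration D = (sum_t t * PV_t) / P = 536.903609 / 61.924452 = 8.670301


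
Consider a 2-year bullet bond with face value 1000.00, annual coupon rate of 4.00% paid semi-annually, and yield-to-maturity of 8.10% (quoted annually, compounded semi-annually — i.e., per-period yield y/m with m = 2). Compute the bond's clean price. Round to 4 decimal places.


Answer: Price = 925.6747

Derivation:
Coupon per period c = face * coupon_rate / m = 20.000000
Periods per year m = 2; per-period yield y/m = 0.040500
Number of cashflows N = 4
Cashflows (t years, CF_t, discount factor 1/(1+y/m)^(m*t), PV):
  t = 0.5000: CF_t = 20.000000, DF = 0.961076, PV = 19.221528
  t = 1.0000: CF_t = 20.000000, DF = 0.923668, PV = 18.473357
  t = 1.5000: CF_t = 20.000000, DF = 0.887715, PV = 17.754308
  t = 2.0000: CF_t = 1020.000000, DF = 0.853162, PV = 870.225557
Price P = sum_t PV_t = 925.674750


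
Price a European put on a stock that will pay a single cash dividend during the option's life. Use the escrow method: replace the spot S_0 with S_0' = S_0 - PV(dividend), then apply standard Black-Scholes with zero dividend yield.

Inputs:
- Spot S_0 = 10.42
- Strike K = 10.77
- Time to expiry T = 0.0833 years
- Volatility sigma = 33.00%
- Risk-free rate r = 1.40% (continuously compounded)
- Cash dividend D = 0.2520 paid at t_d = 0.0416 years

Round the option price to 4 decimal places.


PV(D) = D * exp(-r * t_d) = 0.2520 * 0.99941777 = 0.25185328
S_0' = S_0 - PV(D) = 10.4200 - 0.25185328 = 10.16814672
d1 = (ln(S_0'/K) + (r + sigma^2/2)*T) / (sigma*sqrt(T)) = -0.54389551
d2 = d1 - sigma*sqrt(T) = -0.63913925
exp(-rT) = 0.99883448
N(-d1) = 0.70674331; N(-d2) = 0.73863383
P = K * exp(-rT) * N(-d2) - S_0' * N(-d1) = 10.7700 * 0.99883448 * 0.73863383 - 10.16814672 * 0.70674331 = 0.7595

Answer: Price = 0.7595


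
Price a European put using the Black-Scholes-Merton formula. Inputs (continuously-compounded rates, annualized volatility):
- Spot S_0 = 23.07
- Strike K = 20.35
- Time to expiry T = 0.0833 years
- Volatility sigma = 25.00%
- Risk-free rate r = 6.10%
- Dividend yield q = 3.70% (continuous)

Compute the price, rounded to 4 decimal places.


Answer: Price = 0.0242

Derivation:
d1 = (ln(S/K) + (r - q + 0.5*sigma^2) * T) / (sigma * sqrt(T)) = 1.80244834
d2 = d1 - sigma * sqrt(T) = 1.73029399
exp(-rT) = 0.99493159; exp(-qT) = 0.99692264
P = K * exp(-rT) * N(-d2) - S_0 * exp(-qT) * N(-d1)
N(-d1) = 0.03573745; N(-d2) = 0.04178888
P = 20.3500 * 0.99493159 * 0.04178888 - 23.0700 * 0.99692264 * 0.03573745 = 0.0242


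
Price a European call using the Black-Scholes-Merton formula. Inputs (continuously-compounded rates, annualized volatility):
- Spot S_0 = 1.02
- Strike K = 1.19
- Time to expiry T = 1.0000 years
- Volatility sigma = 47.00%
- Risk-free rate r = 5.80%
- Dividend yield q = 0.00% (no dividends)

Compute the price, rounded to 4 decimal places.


Answer: Price = 0.1517

Derivation:
d1 = (ln(S/K) + (r - q + 0.5*sigma^2) * T) / (sigma * sqrt(T)) = 0.03042409
d2 = d1 - sigma * sqrt(T) = -0.43957591
exp(-rT) = 0.94364995; exp(-qT) = 1.00000000
C = S_0 * exp(-qT) * N(d1) - K * exp(-rT) * N(d2)
N(d1) = 0.51213558; N(d2) = 0.33012214
C = 1.0200 * 1.00000000 * 0.51213558 - 1.1900 * 0.94364995 * 0.33012214 = 0.1517


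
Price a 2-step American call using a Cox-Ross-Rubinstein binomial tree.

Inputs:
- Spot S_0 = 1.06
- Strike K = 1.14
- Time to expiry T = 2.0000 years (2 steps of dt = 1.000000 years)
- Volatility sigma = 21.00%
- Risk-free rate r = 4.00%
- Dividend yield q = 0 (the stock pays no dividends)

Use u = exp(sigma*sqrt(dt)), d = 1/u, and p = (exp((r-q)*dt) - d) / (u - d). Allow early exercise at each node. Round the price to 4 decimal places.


dt = T/N = 1.000000
u = exp(sigma*sqrt(dt)) = 1.233678; d = 1/u = 0.810584
p = (exp((r-q)*dt) - d) / (u - d) = 0.544150
Discount per step: exp(-r*dt) = 0.960789
Stock lattice S(k, i) with i counting down-moves:
  k=0: S(0,0) = 1.0600
  k=1: S(1,0) = 1.3077; S(1,1) = 0.8592
  k=2: S(2,0) = 1.6133; S(2,1) = 1.0600; S(2,2) = 0.6965
Terminal payoffs V(N, i) = max(S_T - K, 0):
  V(2,0) = 0.473279; V(2,1) = 0.000000; V(2,2) = 0.000000
Backward induction: V(k, i) = exp(-r*dt) * [p * V(k+1, i) + (1-p) * V(k+1, i+1)]; then take max(V_cont, immediate exercise) for American.
  V(1,0) = exp(-r*dt) * [p*0.473279 + (1-p)*0.000000] = 0.247437; exercise = 0.167699; V(1,0) = max -> 0.247437
  V(1,1) = exp(-r*dt) * [p*0.000000 + (1-p)*0.000000] = 0.000000; exercise = 0.000000; V(1,1) = max -> 0.000000
  V(0,0) = exp(-r*dt) * [p*0.247437 + (1-p)*0.000000] = 0.129363; exercise = 0.000000; V(0,0) = max -> 0.129363

Answer: Price = V(0,0) = 0.1294


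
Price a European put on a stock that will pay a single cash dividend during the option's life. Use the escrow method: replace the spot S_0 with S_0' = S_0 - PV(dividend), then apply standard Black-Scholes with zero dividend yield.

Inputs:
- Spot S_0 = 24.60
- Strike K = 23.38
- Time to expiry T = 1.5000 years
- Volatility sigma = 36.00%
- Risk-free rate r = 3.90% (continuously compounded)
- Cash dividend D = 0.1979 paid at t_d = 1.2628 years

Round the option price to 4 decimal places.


PV(D) = D * exp(-r * t_d) = 0.1979 * 0.95194388 = 0.18838969
S_0' = S_0 - PV(D) = 24.6000 - 0.18838969 = 24.41161031
d1 = (ln(S_0'/K) + (r + sigma^2/2)*T) / (sigma*sqrt(T)) = 0.45106423
d2 = d1 - sigma*sqrt(T) = 0.01015607
exp(-rT) = 0.94317824
N(-d1) = 0.32597163; N(-d2) = 0.49594838
P = K * exp(-rT) * N(-d2) - S_0' * N(-d1) = 23.3800 * 0.94317824 * 0.49594838 - 24.41161031 * 0.32597163 = 2.9789

Answer: Price = 2.9789


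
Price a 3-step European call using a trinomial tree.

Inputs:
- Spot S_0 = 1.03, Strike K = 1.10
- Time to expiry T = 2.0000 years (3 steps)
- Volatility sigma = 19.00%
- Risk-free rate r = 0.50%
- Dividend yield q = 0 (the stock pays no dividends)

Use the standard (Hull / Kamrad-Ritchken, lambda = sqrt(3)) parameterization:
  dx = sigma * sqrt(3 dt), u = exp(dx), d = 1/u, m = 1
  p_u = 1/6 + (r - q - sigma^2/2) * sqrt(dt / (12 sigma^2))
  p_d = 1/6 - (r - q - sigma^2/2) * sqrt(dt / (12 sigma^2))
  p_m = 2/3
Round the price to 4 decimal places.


Answer: Price = V(0,0) = 0.0860

Derivation:
dt = T/N = 0.666667; dx = sigma*sqrt(3*dt) = 0.268701
u = exp(dx) = 1.308263; d = 1/u = 0.764372
p_u = 0.150478, p_m = 0.666667, p_d = 0.182856
Discount per step: exp(-r*dt) = 0.996672
Stock lattice S(k, j) with j the centered position index:
  k=0: S(0,+0) = 1.0300
  k=1: S(1,-1) = 0.7873; S(1,+0) = 1.0300; S(1,+1) = 1.3475
  k=2: S(2,-2) = 0.6018; S(2,-1) = 0.7873; S(2,+0) = 1.0300; S(2,+1) = 1.3475; S(2,+2) = 1.7629
  k=3: S(3,-3) = 0.4600; S(3,-2) = 0.6018; S(3,-1) = 0.7873; S(3,+0) = 1.0300; S(3,+1) = 1.3475; S(3,+2) = 1.7629; S(3,+3) = 2.3063
Terminal payoffs V(N, j) = max(S_T - K, 0):
  V(3,-3) = 0.000000; V(3,-2) = 0.000000; V(3,-1) = 0.000000; V(3,+0) = 0.000000; V(3,+1) = 0.247511; V(3,+2) = 0.662900; V(3,+3) = 1.206337
Backward induction: V(k, j) = exp(-r*dt) * [p_u * V(k+1, j+1) + p_m * V(k+1, j) + p_d * V(k+1, j-1)]
  V(2,-2) = exp(-r*dt) * [p_u*0.000000 + p_m*0.000000 + p_d*0.000000] = 0.000000
  V(2,-1) = exp(-r*dt) * [p_u*0.000000 + p_m*0.000000 + p_d*0.000000] = 0.000000
  V(2,+0) = exp(-r*dt) * [p_u*0.247511 + p_m*0.000000 + p_d*0.000000] = 0.037121
  V(2,+1) = exp(-r*dt) * [p_u*0.662900 + p_m*0.247511 + p_d*0.000000] = 0.263878
  V(2,+2) = exp(-r*dt) * [p_u*1.206337 + p_m*0.662900 + p_d*0.247511] = 0.666493
  V(1,-1) = exp(-r*dt) * [p_u*0.037121 + p_m*0.000000 + p_d*0.000000] = 0.005567
  V(1,+0) = exp(-r*dt) * [p_u*0.263878 + p_m*0.037121 + p_d*0.000000] = 0.064241
  V(1,+1) = exp(-r*dt) * [p_u*0.666493 + p_m*0.263878 + p_d*0.037121] = 0.282057
  V(0,+0) = exp(-r*dt) * [p_u*0.282057 + p_m*0.064241 + p_d*0.005567] = 0.086001


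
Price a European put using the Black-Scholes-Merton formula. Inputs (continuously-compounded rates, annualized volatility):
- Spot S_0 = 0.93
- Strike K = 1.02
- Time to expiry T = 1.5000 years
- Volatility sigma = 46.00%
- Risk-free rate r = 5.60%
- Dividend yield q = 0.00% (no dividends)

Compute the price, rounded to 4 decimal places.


d1 = (ln(S/K) + (r - q + 0.5*sigma^2) * T) / (sigma * sqrt(T)) = 0.26682874
d2 = d1 - sigma * sqrt(T) = -0.29655390
exp(-rT) = 0.91943126; exp(-qT) = 1.00000000
P = K * exp(-rT) * N(-d2) - S_0 * exp(-qT) * N(-d1)
N(-d1) = 0.39480051; N(-d2) = 0.61659645
P = 1.0200 * 0.91943126 * 0.61659645 - 0.9300 * 1.00000000 * 0.39480051 = 0.2111

Answer: Price = 0.2111


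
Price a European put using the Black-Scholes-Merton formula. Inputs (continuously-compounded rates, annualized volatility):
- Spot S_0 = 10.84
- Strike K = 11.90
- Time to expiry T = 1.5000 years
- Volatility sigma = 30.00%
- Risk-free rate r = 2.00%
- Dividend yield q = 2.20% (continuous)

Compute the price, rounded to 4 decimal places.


Answer: Price = 2.1903

Derivation:
d1 = (ln(S/K) + (r - q + 0.5*sigma^2) * T) / (sigma * sqrt(T)) = -0.07837116
d2 = d1 - sigma * sqrt(T) = -0.44579462
exp(-rT) = 0.97044553; exp(-qT) = 0.96753856
P = K * exp(-rT) * N(-d2) - S_0 * exp(-qT) * N(-d1)
N(-d1) = 0.53123359; N(-d2) = 0.67212720
P = 11.9000 * 0.97044553 * 0.67212720 - 10.8400 * 0.96753856 * 0.53123359 = 2.1903


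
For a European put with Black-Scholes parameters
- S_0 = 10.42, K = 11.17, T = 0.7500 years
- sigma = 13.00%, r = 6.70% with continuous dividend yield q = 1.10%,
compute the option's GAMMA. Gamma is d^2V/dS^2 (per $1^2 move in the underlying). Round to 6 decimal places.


d1 = -0.1880125764; d2 = -0.3005958788
phi(d1) = 0.3919531751; exp(-qT) = 0.9917839379; exp(-rT) = 0.9509916469
Gamma = exp(-qT) * phi(d1) / (S * sigma * sqrt(T)) = 0.9917839379 * 0.3919531751 / (10.4200 * 0.1300 * 0.8660254038) = 0.331367

Answer: Gamma = 0.331367


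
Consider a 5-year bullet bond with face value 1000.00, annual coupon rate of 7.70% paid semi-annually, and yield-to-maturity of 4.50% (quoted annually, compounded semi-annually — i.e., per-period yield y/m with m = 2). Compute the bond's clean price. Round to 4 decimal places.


Answer: Price = 1141.8595

Derivation:
Coupon per period c = face * coupon_rate / m = 38.500000
Periods per year m = 2; per-period yield y/m = 0.022500
Number of cashflows N = 10
Cashflows (t years, CF_t, discount factor 1/(1+y/m)^(m*t), PV):
  t = 0.5000: CF_t = 38.500000, DF = 0.977995, PV = 37.652812
  t = 1.0000: CF_t = 38.500000, DF = 0.956474, PV = 36.824266
  t = 1.5000: CF_t = 38.500000, DF = 0.935427, PV = 36.013952
  t = 2.0000: CF_t = 38.500000, DF = 0.914843, PV = 35.221469
  t = 2.5000: CF_t = 38.500000, DF = 0.894712, PV = 34.446424
  t = 3.0000: CF_t = 38.500000, DF = 0.875024, PV = 33.688434
  t = 3.5000: CF_t = 38.500000, DF = 0.855769, PV = 32.947124
  t = 4.0000: CF_t = 38.500000, DF = 0.836938, PV = 32.222126
  t = 4.5000: CF_t = 38.500000, DF = 0.818522, PV = 31.513082
  t = 5.0000: CF_t = 1038.500000, DF = 0.800510, PV = 831.329772
Price P = sum_t PV_t = 1141.859462


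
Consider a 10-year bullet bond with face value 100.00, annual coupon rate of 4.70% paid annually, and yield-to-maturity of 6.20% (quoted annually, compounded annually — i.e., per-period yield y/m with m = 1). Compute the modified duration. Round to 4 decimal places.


Answer: Modified duration = 7.6072

Derivation:
Coupon per period c = face * coupon_rate / m = 4.700000
Periods per year m = 1; per-period yield y/m = 0.062000
Number of cashflows N = 10
Cashflows (t years, CF_t, discount factor 1/(1+y/m)^(m*t), PV):
  t = 1.0000: CF_t = 4.700000, DF = 0.941620, PV = 4.425612
  t = 2.0000: CF_t = 4.700000, DF = 0.886647, PV = 4.167243
  t = 3.0000: CF_t = 4.700000, DF = 0.834885, PV = 3.923958
  t = 4.0000: CF_t = 4.700000, DF = 0.786144, PV = 3.694875
  t = 5.0000: CF_t = 4.700000, DF = 0.740248, PV = 3.479167
  t = 6.0000: CF_t = 4.700000, DF = 0.697032, PV = 3.276052
  t = 7.0000: CF_t = 4.700000, DF = 0.656339, PV = 3.084795
  t = 8.0000: CF_t = 4.700000, DF = 0.618022, PV = 2.904703
  t = 9.0000: CF_t = 4.700000, DF = 0.581942, PV = 2.735125
  t = 10.0000: CF_t = 104.700000, DF = 0.547968, PV = 57.372201
Price P = sum_t PV_t = 89.063731
First compute Macaulay numerator sum_t t * PV_t:
  t * PV_t at t = 1.0000: 4.425612
  t * PV_t at t = 2.0000: 8.334486
  t * PV_t at t = 3.0000: 11.771873
  t * PV_t at t = 4.0000: 14.779501
  t * PV_t at t = 5.0000: 17.395835
  t * PV_t at t = 6.0000: 19.656311
  t * PV_t at t = 7.0000: 21.593562
  t * PV_t at t = 8.0000: 23.237624
  t * PV_t at t = 9.0000: 24.616127
  t * PV_t at t = 10.0000: 573.722014
Macaulay duration D = 719.532944 / 89.063731 = 8.078855
Modified duration = D / (1 + y/m) = 8.078855 / (1 + 0.062000) = 7.607208


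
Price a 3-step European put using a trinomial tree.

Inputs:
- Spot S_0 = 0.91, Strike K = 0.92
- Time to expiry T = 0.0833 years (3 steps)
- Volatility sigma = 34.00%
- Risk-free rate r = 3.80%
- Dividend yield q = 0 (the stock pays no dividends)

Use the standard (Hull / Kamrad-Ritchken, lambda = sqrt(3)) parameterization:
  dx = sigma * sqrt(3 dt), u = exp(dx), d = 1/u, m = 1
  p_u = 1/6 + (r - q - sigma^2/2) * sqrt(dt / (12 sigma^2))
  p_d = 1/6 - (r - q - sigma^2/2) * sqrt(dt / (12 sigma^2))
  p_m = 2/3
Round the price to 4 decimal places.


dt = T/N = 0.027767; dx = sigma*sqrt(3*dt) = 0.098130
u = exp(dx) = 1.103106; d = 1/u = 0.906531
p_u = 0.163865, p_m = 0.666667, p_d = 0.169468
Discount per step: exp(-r*dt) = 0.998945
Stock lattice S(k, j) with j the centered position index:
  k=0: S(0,+0) = 0.9100
  k=1: S(1,-1) = 0.8249; S(1,+0) = 0.9100; S(1,+1) = 1.0038
  k=2: S(2,-2) = 0.7478; S(2,-1) = 0.8249; S(2,+0) = 0.9100; S(2,+1) = 1.0038; S(2,+2) = 1.1073
  k=3: S(3,-3) = 0.6779; S(3,-2) = 0.7478; S(3,-1) = 0.8249; S(3,+0) = 0.9100; S(3,+1) = 1.0038; S(3,+2) = 1.1073; S(3,+3) = 1.2215
Terminal payoffs V(N, j) = max(K - S_T, 0):
  V(3,-3) = 0.242063; V(3,-2) = 0.172163; V(3,-1) = 0.095057; V(3,+0) = 0.010000; V(3,+1) = 0.000000; V(3,+2) = 0.000000; V(3,+3) = 0.000000
Backward induction: V(k, j) = exp(-r*dt) * [p_u * V(k+1, j+1) + p_m * V(k+1, j) + p_d * V(k+1, j-1)]
  V(2,-2) = exp(-r*dt) * [p_u*0.095057 + p_m*0.172163 + p_d*0.242063] = 0.171193
  V(2,-1) = exp(-r*dt) * [p_u*0.010000 + p_m*0.095057 + p_d*0.172163] = 0.094087
  V(2,+0) = exp(-r*dt) * [p_u*0.000000 + p_m*0.010000 + p_d*0.095057] = 0.022752
  V(2,+1) = exp(-r*dt) * [p_u*0.000000 + p_m*0.000000 + p_d*0.010000] = 0.001693
  V(2,+2) = exp(-r*dt) * [p_u*0.000000 + p_m*0.000000 + p_d*0.000000] = 0.000000
  V(1,-1) = exp(-r*dt) * [p_u*0.022752 + p_m*0.094087 + p_d*0.171193] = 0.095364
  V(1,+0) = exp(-r*dt) * [p_u*0.001693 + p_m*0.022752 + p_d*0.094087] = 0.031357
  V(1,+1) = exp(-r*dt) * [p_u*0.000000 + p_m*0.001693 + p_d*0.022752] = 0.004979
  V(0,+0) = exp(-r*dt) * [p_u*0.004979 + p_m*0.031357 + p_d*0.095364] = 0.037842

Answer: Price = V(0,0) = 0.0378


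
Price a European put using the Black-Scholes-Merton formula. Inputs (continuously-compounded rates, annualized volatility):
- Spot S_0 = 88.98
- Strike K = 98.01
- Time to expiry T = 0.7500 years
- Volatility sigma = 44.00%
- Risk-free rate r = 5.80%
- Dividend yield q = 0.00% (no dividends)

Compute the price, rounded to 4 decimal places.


Answer: Price = 16.3737

Derivation:
d1 = (ln(S/K) + (r - q + 0.5*sigma^2) * T) / (sigma * sqrt(T)) = 0.05102231
d2 = d1 - sigma * sqrt(T) = -0.33002887
exp(-rT) = 0.95743255; exp(-qT) = 1.00000000
P = K * exp(-rT) * N(-d2) - S_0 * exp(-qT) * N(-d1)
N(-d1) = 0.47965387; N(-d2) = 0.62931093
P = 98.0100 * 0.95743255 * 0.62931093 - 88.9800 * 1.00000000 * 0.47965387 = 16.3737


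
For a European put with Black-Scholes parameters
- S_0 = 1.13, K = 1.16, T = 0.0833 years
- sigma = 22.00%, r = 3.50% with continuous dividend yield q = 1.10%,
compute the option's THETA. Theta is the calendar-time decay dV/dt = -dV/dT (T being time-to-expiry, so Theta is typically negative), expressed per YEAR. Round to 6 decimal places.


d1 = -0.3494294597; d2 = -0.4129252863
phi(d1) = 0.3753152247; exp(-qT) = 0.9990841197; exp(-rT) = 0.9970887459
Theta = -S*exp(-qT)*phi(d1)*sigma/(2*sqrt(T)) + r*K*exp(-rT)*N(-d2) - q*S*exp(-qT)*N(-d1)
N(-d1) = 0.6366165401; N(-d2) = 0.6601693229; sqrt(T) = 0.2886173938
Term 1 = -1.1300 * 0.9990841197 * 0.3753152247 * 0.2200 / (2 * 0.2886173938) = -0.1614904579
Term 2 = 0.0350 * 1.1600 * 0.9970887459 * 0.6601693229 = 0.0267248445
Term 3 = -0.0110 * 1.1300 * 0.9990841197 * 0.6366165401 = -0.0079058961
Theta = -0.1614904579 + (0.0267248445) + (-0.0079058961) = -0.142672

Answer: Theta = -0.142672


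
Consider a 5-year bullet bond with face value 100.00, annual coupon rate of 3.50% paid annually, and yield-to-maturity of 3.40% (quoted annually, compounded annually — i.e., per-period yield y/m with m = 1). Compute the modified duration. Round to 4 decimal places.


Answer: Modified duration = 4.5202

Derivation:
Coupon per period c = face * coupon_rate / m = 3.500000
Periods per year m = 1; per-period yield y/m = 0.034000
Number of cashflows N = 5
Cashflows (t years, CF_t, discount factor 1/(1+y/m)^(m*t), PV):
  t = 1.0000: CF_t = 3.500000, DF = 0.967118, PV = 3.384913
  t = 2.0000: CF_t = 3.500000, DF = 0.935317, PV = 3.273610
  t = 3.0000: CF_t = 3.500000, DF = 0.904562, PV = 3.165967
  t = 4.0000: CF_t = 3.500000, DF = 0.874818, PV = 3.061864
  t = 5.0000: CF_t = 103.500000, DF = 0.846052, PV = 87.566432
Price P = sum_t PV_t = 100.452787
First compute Macaulay numerator sum_t t * PV_t:
  t * PV_t at t = 1.0000: 3.384913
  t * PV_t at t = 2.0000: 6.547220
  t * PV_t at t = 3.0000: 9.497902
  t * PV_t at t = 4.0000: 12.247456
  t * PV_t at t = 5.0000: 437.832162
Macaulay duration D = 469.509653 / 100.452787 = 4.673934
Modified duration = D / (1 + y/m) = 4.673934 / (1 + 0.034000) = 4.520245


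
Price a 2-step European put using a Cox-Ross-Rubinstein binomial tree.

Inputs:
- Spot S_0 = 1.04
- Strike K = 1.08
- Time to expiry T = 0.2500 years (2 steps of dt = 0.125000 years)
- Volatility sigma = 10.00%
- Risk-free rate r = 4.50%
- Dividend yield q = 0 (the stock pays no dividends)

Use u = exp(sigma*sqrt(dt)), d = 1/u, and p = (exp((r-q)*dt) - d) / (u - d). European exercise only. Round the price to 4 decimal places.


Answer: Price = V(0,0) = 0.0396

Derivation:
dt = T/N = 0.125000
u = exp(sigma*sqrt(dt)) = 1.035988; d = 1/u = 0.965262
p = (exp((r-q)*dt) - d) / (u - d) = 0.570919
Discount per step: exp(-r*dt) = 0.994391
Stock lattice S(k, i) with i counting down-moves:
  k=0: S(0,0) = 1.0400
  k=1: S(1,0) = 1.0774; S(1,1) = 1.0039
  k=2: S(2,0) = 1.1162; S(2,1) = 1.0400; S(2,2) = 0.9690
Terminal payoffs V(N, i) = max(K - S_T, 0):
  V(2,0) = 0.000000; V(2,1) = 0.040000; V(2,2) = 0.110999
Backward induction: V(k, i) = exp(-r*dt) * [p * V(k+1, i) + (1-p) * V(k+1, i+1)].
  V(1,0) = exp(-r*dt) * [p*0.000000 + (1-p)*0.040000] = 0.017067
  V(1,1) = exp(-r*dt) * [p*0.040000 + (1-p)*0.110999] = 0.070069
  V(0,0) = exp(-r*dt) * [p*0.017067 + (1-p)*0.070069] = 0.039586


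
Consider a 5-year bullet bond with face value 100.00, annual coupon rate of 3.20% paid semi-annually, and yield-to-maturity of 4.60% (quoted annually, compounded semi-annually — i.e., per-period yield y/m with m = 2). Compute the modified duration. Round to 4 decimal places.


Answer: Modified duration = 4.5420

Derivation:
Coupon per period c = face * coupon_rate / m = 1.600000
Periods per year m = 2; per-period yield y/m = 0.023000
Number of cashflows N = 10
Cashflows (t years, CF_t, discount factor 1/(1+y/m)^(m*t), PV):
  t = 0.5000: CF_t = 1.600000, DF = 0.977517, PV = 1.564027
  t = 1.0000: CF_t = 1.600000, DF = 0.955540, PV = 1.528864
  t = 1.5000: CF_t = 1.600000, DF = 0.934056, PV = 1.494490
  t = 2.0000: CF_t = 1.600000, DF = 0.913056, PV = 1.460890
  t = 2.5000: CF_t = 1.600000, DF = 0.892528, PV = 1.428045
  t = 3.0000: CF_t = 1.600000, DF = 0.872461, PV = 1.395938
  t = 3.5000: CF_t = 1.600000, DF = 0.852846, PV = 1.364553
  t = 4.0000: CF_t = 1.600000, DF = 0.833671, PV = 1.333874
  t = 4.5000: CF_t = 1.600000, DF = 0.814928, PV = 1.303885
  t = 5.0000: CF_t = 101.600000, DF = 0.796606, PV = 80.935186
Price P = sum_t PV_t = 93.809753
First compute Macaulay numerator sum_t t * PV_t:
  t * PV_t at t = 0.5000: 0.782014
  t * PV_t at t = 1.0000: 1.528864
  t * PV_t at t = 1.5000: 2.241735
  t * PV_t at t = 2.0000: 2.921780
  t * PV_t at t = 2.5000: 3.570112
  t * PV_t at t = 3.0000: 4.187814
  t * PV_t at t = 3.5000: 4.775937
  t * PV_t at t = 4.0000: 5.335497
  t * PV_t at t = 4.5000: 5.867482
  t * PV_t at t = 5.0000: 404.675932
Macaulay duration D = 435.887167 / 93.809753 = 4.646502
Modified duration = D / (1 + y/m) = 4.646502 / (1 + 0.023000) = 4.542035


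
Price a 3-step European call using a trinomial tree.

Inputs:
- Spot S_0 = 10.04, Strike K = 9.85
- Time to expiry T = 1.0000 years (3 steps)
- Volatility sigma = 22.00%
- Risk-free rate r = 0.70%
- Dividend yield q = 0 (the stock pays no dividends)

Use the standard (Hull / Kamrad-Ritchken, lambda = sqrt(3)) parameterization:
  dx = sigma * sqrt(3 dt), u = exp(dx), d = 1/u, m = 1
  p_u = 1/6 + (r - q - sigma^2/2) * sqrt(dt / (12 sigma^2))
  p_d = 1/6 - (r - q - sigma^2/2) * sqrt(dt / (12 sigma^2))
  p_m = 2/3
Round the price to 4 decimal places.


Answer: Price = V(0,0) = 0.9551

Derivation:
dt = T/N = 0.333333; dx = sigma*sqrt(3*dt) = 0.220000
u = exp(dx) = 1.246077; d = 1/u = 0.802519
p_u = 0.153636, p_m = 0.666667, p_d = 0.179697
Discount per step: exp(-r*dt) = 0.997669
Stock lattice S(k, j) with j the centered position index:
  k=0: S(0,+0) = 10.0400
  k=1: S(1,-1) = 8.0573; S(1,+0) = 10.0400; S(1,+1) = 12.5106
  k=2: S(2,-2) = 6.4661; S(2,-1) = 8.0573; S(2,+0) = 10.0400; S(2,+1) = 12.5106; S(2,+2) = 15.5892
  k=3: S(3,-3) = 5.1892; S(3,-2) = 6.4661; S(3,-1) = 8.0573; S(3,+0) = 10.0400; S(3,+1) = 12.5106; S(3,+2) = 15.5892; S(3,+3) = 19.4253
Terminal payoffs V(N, j) = max(S_T - K, 0):
  V(3,-3) = 0.000000; V(3,-2) = 0.000000; V(3,-1) = 0.000000; V(3,+0) = 0.190000; V(3,+1) = 2.660610; V(3,+2) = 5.739180; V(3,+3) = 9.575315
Backward induction: V(k, j) = exp(-r*dt) * [p_u * V(k+1, j+1) + p_m * V(k+1, j) + p_d * V(k+1, j-1)]
  V(2,-2) = exp(-r*dt) * [p_u*0.000000 + p_m*0.000000 + p_d*0.000000] = 0.000000
  V(2,-1) = exp(-r*dt) * [p_u*0.190000 + p_m*0.000000 + p_d*0.000000] = 0.029123
  V(2,+0) = exp(-r*dt) * [p_u*2.660610 + p_m*0.190000 + p_d*0.000000] = 0.534185
  V(2,+1) = exp(-r*dt) * [p_u*5.739180 + p_m*2.660610 + p_d*0.190000] = 2.683361
  V(2,+2) = exp(-r*dt) * [p_u*9.575315 + p_m*5.739180 + p_d*2.660610] = 5.761880
  V(1,-1) = exp(-r*dt) * [p_u*0.534185 + p_m*0.029123 + p_d*0.000000] = 0.101249
  V(1,+0) = exp(-r*dt) * [p_u*2.683361 + p_m*0.534185 + p_d*0.029123] = 0.771816
  V(1,+1) = exp(-r*dt) * [p_u*5.761880 + p_m*2.683361 + p_d*0.534185] = 2.763677
  V(0,+0) = exp(-r*dt) * [p_u*2.763677 + p_m*0.771816 + p_d*0.101249] = 0.955108


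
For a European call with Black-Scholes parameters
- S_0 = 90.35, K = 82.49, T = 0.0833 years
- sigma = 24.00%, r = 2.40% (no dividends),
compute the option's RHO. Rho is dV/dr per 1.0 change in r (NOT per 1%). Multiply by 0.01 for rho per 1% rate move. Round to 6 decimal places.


Answer: Rho = 6.203408

Derivation:
d1 = 1.3774317548; d2 = 1.3081635803
phi(d1) = 0.1544943655; exp(-qT) = 1.0000000000; exp(-rT) = 0.9980027971
N(d2) = 0.9045910840
Rho = K*T*exp(-rT)*N(d2) = 82.4900 * 0.0833 * 0.9980027971 * 0.9045910840 = 6.203408


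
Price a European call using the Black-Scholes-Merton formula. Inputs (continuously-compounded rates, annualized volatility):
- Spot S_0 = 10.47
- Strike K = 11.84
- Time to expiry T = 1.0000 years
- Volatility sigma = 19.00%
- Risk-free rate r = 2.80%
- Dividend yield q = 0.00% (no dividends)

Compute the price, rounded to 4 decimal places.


Answer: Price = 0.4118

Derivation:
d1 = (ln(S/K) + (r - q + 0.5*sigma^2) * T) / (sigma * sqrt(T)) = -0.40484002
d2 = d1 - sigma * sqrt(T) = -0.59484002
exp(-rT) = 0.97238837; exp(-qT) = 1.00000000
C = S_0 * exp(-qT) * N(d1) - K * exp(-rT) * N(d2)
N(d1) = 0.34279755; N(d2) = 0.27597521
C = 10.4700 * 1.00000000 * 0.34279755 - 11.8400 * 0.97238837 * 0.27597521 = 0.4118


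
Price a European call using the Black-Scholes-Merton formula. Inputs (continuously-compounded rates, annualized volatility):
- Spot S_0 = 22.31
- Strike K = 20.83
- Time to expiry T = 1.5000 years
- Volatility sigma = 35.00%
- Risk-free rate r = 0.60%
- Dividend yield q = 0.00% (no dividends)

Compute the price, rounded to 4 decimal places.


d1 = (ln(S/K) + (r - q + 0.5*sigma^2) * T) / (sigma * sqrt(T)) = 0.39545438
d2 = d1 - sigma * sqrt(T) = -0.03320633
exp(-rT) = 0.99104038; exp(-qT) = 1.00000000
C = S_0 * exp(-qT) * N(d1) - K * exp(-rT) * N(d2)
N(d1) = 0.65374621; N(d2) = 0.48675503
C = 22.3100 * 1.00000000 * 0.65374621 - 20.8300 * 0.99104038 * 0.48675503 = 4.5368

Answer: Price = 4.5368


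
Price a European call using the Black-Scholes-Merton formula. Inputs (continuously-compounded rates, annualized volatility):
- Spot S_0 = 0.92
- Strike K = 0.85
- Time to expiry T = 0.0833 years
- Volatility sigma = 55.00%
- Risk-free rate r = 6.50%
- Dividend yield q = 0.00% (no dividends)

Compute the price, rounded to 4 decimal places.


d1 = (ln(S/K) + (r - q + 0.5*sigma^2) * T) / (sigma * sqrt(T)) = 0.61201468
d2 = d1 - sigma * sqrt(T) = 0.45327512
exp(-rT) = 0.99460013; exp(-qT) = 1.00000000
C = S_0 * exp(-qT) * N(d1) - K * exp(-rT) * N(d2)
N(d1) = 0.72973598; N(d2) = 0.67482468
C = 0.9200 * 1.00000000 * 0.72973598 - 0.8500 * 0.99460013 * 0.67482468 = 0.1009

Answer: Price = 0.1009


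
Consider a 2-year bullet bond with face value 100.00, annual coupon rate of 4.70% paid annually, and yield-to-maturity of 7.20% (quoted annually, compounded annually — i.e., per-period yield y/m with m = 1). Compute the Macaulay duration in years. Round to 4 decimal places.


Answer: Macaulay duration = 1.9541 years

Derivation:
Coupon per period c = face * coupon_rate / m = 4.700000
Periods per year m = 1; per-period yield y/m = 0.072000
Number of cashflows N = 2
Cashflows (t years, CF_t, discount factor 1/(1+y/m)^(m*t), PV):
  t = 1.0000: CF_t = 4.700000, DF = 0.932836, PV = 4.384328
  t = 2.0000: CF_t = 104.700000, DF = 0.870183, PV = 91.108125
Price P = sum_t PV_t = 95.492454
Macaulay numerator sum_t t * PV_t:
  t * PV_t at t = 1.0000: 4.384328
  t * PV_t at t = 2.0000: 182.216251
Macaulay duration D = (sum_t t * PV_t) / P = 186.600579 / 95.492454 = 1.954087


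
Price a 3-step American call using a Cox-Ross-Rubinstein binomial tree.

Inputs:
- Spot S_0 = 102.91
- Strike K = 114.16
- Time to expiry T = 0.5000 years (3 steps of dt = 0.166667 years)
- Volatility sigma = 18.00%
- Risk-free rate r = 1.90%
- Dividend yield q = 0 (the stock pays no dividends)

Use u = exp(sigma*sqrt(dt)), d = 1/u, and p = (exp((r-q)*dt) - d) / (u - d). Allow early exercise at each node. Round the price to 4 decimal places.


Answer: Price = V(0,0) = 1.7836

Derivation:
dt = T/N = 0.166667
u = exp(sigma*sqrt(dt)) = 1.076252; d = 1/u = 0.929150
p = (exp((r-q)*dt) - d) / (u - d) = 0.503198
Discount per step: exp(-r*dt) = 0.996838
Stock lattice S(k, i) with i counting down-moves:
  k=0: S(0,0) = 102.9100
  k=1: S(1,0) = 110.7571; S(1,1) = 95.6189
  k=2: S(2,0) = 119.2026; S(2,1) = 102.9100; S(2,2) = 88.8443
  k=3: S(3,0) = 128.2920; S(3,1) = 110.7571; S(3,2) = 95.6189; S(3,3) = 82.5497
Terminal payoffs V(N, i) = max(S_T - K, 0):
  V(3,0) = 14.131998; V(3,1) = 0.000000; V(3,2) = 0.000000; V(3,3) = 0.000000
Backward induction: V(k, i) = exp(-r*dt) * [p * V(k+1, i) + (1-p) * V(k+1, i+1)]; then take max(V_cont, immediate exercise) for American.
  V(2,0) = exp(-r*dt) * [p*14.131998 + (1-p)*0.000000] = 7.088714; exercise = 5.042557; V(2,0) = max -> 7.088714
  V(2,1) = exp(-r*dt) * [p*0.000000 + (1-p)*0.000000] = 0.000000; exercise = 0.000000; V(2,1) = max -> 0.000000
  V(2,2) = exp(-r*dt) * [p*0.000000 + (1-p)*0.000000] = 0.000000; exercise = 0.000000; V(2,2) = max -> 0.000000
  V(1,0) = exp(-r*dt) * [p*7.088714 + (1-p)*0.000000] = 3.555751; exercise = 0.000000; V(1,0) = max -> 3.555751
  V(1,1) = exp(-r*dt) * [p*0.000000 + (1-p)*0.000000] = 0.000000; exercise = 0.000000; V(1,1) = max -> 0.000000
  V(0,0) = exp(-r*dt) * [p*3.555751 + (1-p)*0.000000] = 1.783591; exercise = 0.000000; V(0,0) = max -> 1.783591


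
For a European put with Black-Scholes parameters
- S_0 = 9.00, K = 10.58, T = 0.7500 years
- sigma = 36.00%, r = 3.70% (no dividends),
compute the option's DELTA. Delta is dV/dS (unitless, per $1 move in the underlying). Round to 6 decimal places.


Answer: Delta = -0.607916

Derivation:
d1 = -0.2738912762; d2 = -0.5856604215
phi(d1) = 0.3842558206; exp(-qT) = 1.0000000000; exp(-rT) = 0.9726314943
N(-d1) = 0.6079159120
Delta = -exp(-qT) * N(-d1) = -1.0000000000 * 0.6079159120 = -0.607916


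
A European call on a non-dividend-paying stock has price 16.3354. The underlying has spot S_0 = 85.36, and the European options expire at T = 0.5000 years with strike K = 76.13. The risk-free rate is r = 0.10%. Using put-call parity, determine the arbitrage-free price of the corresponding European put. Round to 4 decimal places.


Answer: Put price = 7.0673

Derivation:
Put-call parity: C - P = S_0 * exp(-qT) - K * exp(-rT).
S_0 * exp(-qT) = 85.3600 * 1.00000000 = 85.36000000
K * exp(-rT) = 76.1300 * 0.99950012 = 76.09194451
P = C - S*exp(-qT) + K*exp(-rT)
P = 16.3354 - 85.36000000 + 76.09194451 = 7.0673


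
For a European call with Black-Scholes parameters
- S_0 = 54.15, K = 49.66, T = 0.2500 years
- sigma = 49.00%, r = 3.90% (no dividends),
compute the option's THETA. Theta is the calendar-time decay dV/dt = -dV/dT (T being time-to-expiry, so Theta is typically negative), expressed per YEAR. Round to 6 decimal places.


d1 = 0.5155946668; d2 = 0.2705946668
phi(d1) = 0.3492883558; exp(-qT) = 1.0000000000; exp(-rT) = 0.9902973771
Theta = -S*exp(-qT)*phi(d1)*sigma/(2*sqrt(T)) - r*K*exp(-rT)*N(d2) + q*S*exp(-qT)*N(d1)
N(d1) = 0.6969312320; N(d2) = 0.6066486009; sqrt(T) = 0.5000000000
Term 1 = -54.1500 * 1.0000000000 * 0.3492883558 * 0.4900 / (2 * 0.5000000000) = -9.2678425886
Term 2 = -0.0390 * 49.6600 * 0.9902973771 * 0.6066486009 = -1.1635207997
Term 3 = 0 (no dividend yield, q = 0)
Theta = -9.2678425886 + (-1.1635207997) + (0.0000000000) = -10.431363

Answer: Theta = -10.431363


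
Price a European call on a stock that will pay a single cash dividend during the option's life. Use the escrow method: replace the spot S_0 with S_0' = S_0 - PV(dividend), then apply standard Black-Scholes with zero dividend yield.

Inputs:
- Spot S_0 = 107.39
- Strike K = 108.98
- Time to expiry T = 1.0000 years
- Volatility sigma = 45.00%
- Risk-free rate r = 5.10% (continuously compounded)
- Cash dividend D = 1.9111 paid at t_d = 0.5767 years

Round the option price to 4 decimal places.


Answer: Price = 19.6142

Derivation:
PV(D) = D * exp(-r * t_d) = 1.9111 * 0.97101661 = 1.85570985
S_0' = S_0 - PV(D) = 107.3900 - 1.85570985 = 105.53429015
d1 = (ln(S_0'/K) + (r + sigma^2/2)*T) / (sigma*sqrt(T)) = 0.26693677
d2 = d1 - sigma*sqrt(T) = -0.18306323
exp(-rT) = 0.95027867
N(d1) = 0.60524108; N(d2) = 0.42737420
C = S_0' * N(d1) - K * exp(-rT) * N(d2) = 105.53429015 * 0.60524108 - 108.9800 * 0.95027867 * 0.42737420 = 19.6142


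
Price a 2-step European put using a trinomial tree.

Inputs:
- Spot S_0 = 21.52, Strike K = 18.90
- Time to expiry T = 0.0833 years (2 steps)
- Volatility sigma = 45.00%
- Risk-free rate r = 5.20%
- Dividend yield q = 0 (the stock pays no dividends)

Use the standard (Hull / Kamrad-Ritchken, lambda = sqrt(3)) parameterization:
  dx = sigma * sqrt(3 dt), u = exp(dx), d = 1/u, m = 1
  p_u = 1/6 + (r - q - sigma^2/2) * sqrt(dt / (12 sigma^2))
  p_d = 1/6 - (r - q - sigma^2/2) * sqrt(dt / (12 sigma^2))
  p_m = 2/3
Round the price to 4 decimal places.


Answer: Price = V(0,0) = 0.2220

Derivation:
dt = T/N = 0.041650; dx = sigma*sqrt(3*dt) = 0.159067
u = exp(dx) = 1.172417; d = 1/u = 0.852939
p_u = 0.160219, p_m = 0.666667, p_d = 0.173114
Discount per step: exp(-r*dt) = 0.997837
Stock lattice S(k, j) with j the centered position index:
  k=0: S(0,+0) = 21.5200
  k=1: S(1,-1) = 18.3552; S(1,+0) = 21.5200; S(1,+1) = 25.2304
  k=2: S(2,-2) = 15.6559; S(2,-1) = 18.3552; S(2,+0) = 21.5200; S(2,+1) = 25.2304; S(2,+2) = 29.5806
Terminal payoffs V(N, j) = max(K - S_T, 0):
  V(2,-2) = 3.244092; V(2,-1) = 0.544752; V(2,+0) = 0.000000; V(2,+1) = 0.000000; V(2,+2) = 0.000000
Backward induction: V(k, j) = exp(-r*dt) * [p_u * V(k+1, j+1) + p_m * V(k+1, j) + p_d * V(k+1, j-1)]
  V(1,-1) = exp(-r*dt) * [p_u*0.000000 + p_m*0.544752 + p_d*3.244092] = 0.922767
  V(1,+0) = exp(-r*dt) * [p_u*0.000000 + p_m*0.000000 + p_d*0.544752] = 0.094100
  V(1,+1) = exp(-r*dt) * [p_u*0.000000 + p_m*0.000000 + p_d*0.000000] = 0.000000
  V(0,+0) = exp(-r*dt) * [p_u*0.000000 + p_m*0.094100 + p_d*0.922767] = 0.221997


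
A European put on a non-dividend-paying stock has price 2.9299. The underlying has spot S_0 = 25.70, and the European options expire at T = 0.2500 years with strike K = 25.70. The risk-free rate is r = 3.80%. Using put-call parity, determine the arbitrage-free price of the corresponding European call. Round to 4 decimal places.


Put-call parity: C - P = S_0 * exp(-qT) - K * exp(-rT).
S_0 * exp(-qT) = 25.7000 * 1.00000000 = 25.70000000
K * exp(-rT) = 25.7000 * 0.99054498 = 25.45700605
C = P + S*exp(-qT) - K*exp(-rT)
C = 2.9299 + 25.70000000 - 25.45700605 = 3.1729

Answer: Call price = 3.1729


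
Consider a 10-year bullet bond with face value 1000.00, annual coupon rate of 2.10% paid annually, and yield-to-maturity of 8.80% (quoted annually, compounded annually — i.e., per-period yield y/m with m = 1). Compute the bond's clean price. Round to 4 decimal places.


Answer: Price = 566.2057

Derivation:
Coupon per period c = face * coupon_rate / m = 21.000000
Periods per year m = 1; per-period yield y/m = 0.088000
Number of cashflows N = 10
Cashflows (t years, CF_t, discount factor 1/(1+y/m)^(m*t), PV):
  t = 1.0000: CF_t = 21.000000, DF = 0.919118, PV = 19.301471
  t = 2.0000: CF_t = 21.000000, DF = 0.844777, PV = 17.740322
  t = 3.0000: CF_t = 21.000000, DF = 0.776450, PV = 16.305443
  t = 4.0000: CF_t = 21.000000, DF = 0.713649, PV = 14.986621
  t = 5.0000: CF_t = 21.000000, DF = 0.655927, PV = 13.774467
  t = 6.0000: CF_t = 21.000000, DF = 0.602874, PV = 12.660356
  t = 7.0000: CF_t = 21.000000, DF = 0.554112, PV = 11.636357
  t = 8.0000: CF_t = 21.000000, DF = 0.509294, PV = 10.695181
  t = 9.0000: CF_t = 21.000000, DF = 0.468101, PV = 9.830129
  t = 10.0000: CF_t = 1021.000000, DF = 0.430240, PV = 439.275304
Price P = sum_t PV_t = 566.205652
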